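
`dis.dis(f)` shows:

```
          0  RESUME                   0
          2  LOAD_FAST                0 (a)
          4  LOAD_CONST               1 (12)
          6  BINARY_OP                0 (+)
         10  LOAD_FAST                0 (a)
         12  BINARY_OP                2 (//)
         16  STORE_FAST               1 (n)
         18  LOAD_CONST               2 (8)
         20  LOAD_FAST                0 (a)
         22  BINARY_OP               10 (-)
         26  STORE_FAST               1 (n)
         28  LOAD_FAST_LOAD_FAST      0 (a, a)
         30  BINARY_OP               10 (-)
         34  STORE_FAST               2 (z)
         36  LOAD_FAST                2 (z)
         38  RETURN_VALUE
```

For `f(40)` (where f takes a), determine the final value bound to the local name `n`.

-32

LOAD_FAST a → push 40. Stack: [40]
LOAD_CONST → push 12. Stack: [40, 12]
BINARY_OP + → 40 + 12 = 52. Stack: [52]
LOAD_FAST a → push 40. Stack: [52, 40]
BINARY_OP // → 52 // 40 = 1. Stack: [1]
STORE_FAST n → n=1. Stack: []
LOAD_CONST → push 8. Stack: [8]
LOAD_FAST a → push 40. Stack: [8, 40]
BINARY_OP - → 8 - 40 = -32. Stack: [-32]
STORE_FAST n → n=-32. Stack: []
LOAD_FAST_LOAD_FAST a,a → push 40,40. Stack: [40, 40]
BINARY_OP - → 40 - 40 = 0. Stack: [0]
STORE_FAST z → z=0. Stack: []
LOAD_FAST z → push 0. Stack: [0]
RETURN_VALUE → return 0.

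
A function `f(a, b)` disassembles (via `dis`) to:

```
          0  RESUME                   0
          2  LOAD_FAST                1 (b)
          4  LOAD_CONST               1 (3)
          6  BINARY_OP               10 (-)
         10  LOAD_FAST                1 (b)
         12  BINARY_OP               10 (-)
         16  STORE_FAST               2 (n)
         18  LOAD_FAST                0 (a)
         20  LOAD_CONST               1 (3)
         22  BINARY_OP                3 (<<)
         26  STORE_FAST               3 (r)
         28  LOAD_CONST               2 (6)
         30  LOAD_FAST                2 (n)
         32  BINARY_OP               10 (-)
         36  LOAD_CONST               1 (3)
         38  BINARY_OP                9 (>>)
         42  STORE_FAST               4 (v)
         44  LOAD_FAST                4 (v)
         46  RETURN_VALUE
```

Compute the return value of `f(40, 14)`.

LOAD_FAST b → push 14. Stack: [14]
LOAD_CONST → push 3. Stack: [14, 3]
BINARY_OP - → 14 - 3 = 11. Stack: [11]
LOAD_FAST b → push 14. Stack: [11, 14]
BINARY_OP - → 11 - 14 = -3. Stack: [-3]
STORE_FAST n → n=-3. Stack: []
LOAD_FAST a → push 40. Stack: [40]
LOAD_CONST → push 3. Stack: [40, 3]
BINARY_OP << → 40 << 3 = 320. Stack: [320]
STORE_FAST r → r=320. Stack: []
LOAD_CONST → push 6. Stack: [6]
LOAD_FAST n → push -3. Stack: [6, -3]
BINARY_OP - → 6 - -3 = 9. Stack: [9]
LOAD_CONST → push 3. Stack: [9, 3]
BINARY_OP >> → 9 >> 3 = 1. Stack: [1]
STORE_FAST v → v=1. Stack: []
LOAD_FAST v → push 1. Stack: [1]
RETURN_VALUE → return 1.

1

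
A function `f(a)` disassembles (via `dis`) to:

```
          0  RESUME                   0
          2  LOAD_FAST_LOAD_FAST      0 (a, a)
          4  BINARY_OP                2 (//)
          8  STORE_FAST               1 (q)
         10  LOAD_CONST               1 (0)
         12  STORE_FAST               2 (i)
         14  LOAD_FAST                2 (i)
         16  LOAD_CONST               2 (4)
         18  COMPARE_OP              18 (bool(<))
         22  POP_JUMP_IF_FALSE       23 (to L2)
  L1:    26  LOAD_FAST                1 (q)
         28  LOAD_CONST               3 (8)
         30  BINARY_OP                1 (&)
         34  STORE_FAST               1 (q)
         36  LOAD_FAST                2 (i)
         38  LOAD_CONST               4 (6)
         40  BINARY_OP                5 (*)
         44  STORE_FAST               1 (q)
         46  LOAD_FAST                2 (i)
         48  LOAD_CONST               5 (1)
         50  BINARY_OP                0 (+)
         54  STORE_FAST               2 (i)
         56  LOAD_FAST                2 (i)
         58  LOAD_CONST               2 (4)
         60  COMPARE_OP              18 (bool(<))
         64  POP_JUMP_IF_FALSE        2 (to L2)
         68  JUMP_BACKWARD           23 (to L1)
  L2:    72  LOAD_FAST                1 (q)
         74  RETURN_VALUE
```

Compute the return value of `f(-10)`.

LOAD_FAST_LOAD_FAST a,a → push -10,-10
BINARY_OP // → -10 // -10 = 1
STORE_FAST q → q=1
LOAD_CONST → push 0
STORE_FAST i → i=0
LOAD_FAST i → push 0
LOAD_CONST → push 4
COMPARE_OP bool(<) → 0 vs 4 = True
POP_JUMP_IF_FALSE → pop True; no jump
LOAD_FAST q → push 1
LOAD_CONST → push 8
BINARY_OP & → 1 & 8 = 0
STORE_FAST q → q=0
LOAD_FAST i → push 0
LOAD_CONST → push 6
BINARY_OP * → 0 * 6 = 0
STORE_FAST q → q=0
LOAD_FAST i → push 0
LOAD_CONST → push 1
BINARY_OP + → 0 + 1 = 1
STORE_FAST i → i=1
LOAD_FAST i → push 1
LOAD_CONST → push 4
COMPARE_OP bool(<) → 1 vs 4 = True
POP_JUMP_IF_FALSE → pop True; no jump
LOAD_FAST q → push 0
LOAD_CONST → push 8
BINARY_OP & → 0 & 8 = 0
STORE_FAST q → q=0
LOAD_FAST i → push 1
LOAD_CONST → push 6
BINARY_OP * → 1 * 6 = 6
STORE_FAST q → q=6
LOAD_FAST i → push 1
LOAD_CONST → push 1
BINARY_OP + → 1 + 1 = 2
STORE_FAST i → i=2
LOAD_FAST i → push 2
LOAD_CONST → push 4
COMPARE_OP bool(<) → 2 vs 4 = True
POP_JUMP_IF_FALSE → pop True; no jump
LOAD_FAST q → push 6
LOAD_CONST → push 8
BINARY_OP & → 6 & 8 = 0
STORE_FAST q → q=0
LOAD_FAST i → push 2
LOAD_CONST → push 6
BINARY_OP * → 2 * 6 = 12
STORE_FAST q → q=12
LOAD_FAST i → push 2
LOAD_CONST → push 1
BINARY_OP + → 2 + 1 = 3
STORE_FAST i → i=3
LOAD_FAST i → push 3
LOAD_CONST → push 4
COMPARE_OP bool(<) → 3 vs 4 = True
POP_JUMP_IF_FALSE → pop True; no jump
LOAD_FAST q → push 12
LOAD_CONST → push 8
BINARY_OP & → 12 & 8 = 8
STORE_FAST q → q=8
LOAD_FAST i → push 3
LOAD_CONST → push 6
BINARY_OP * → 3 * 6 = 18
STORE_FAST q → q=18
LOAD_FAST i → push 3
LOAD_CONST → push 1
BINARY_OP + → 3 + 1 = 4
STORE_FAST i → i=4
LOAD_FAST i → push 4
LOAD_CONST → push 4
COMPARE_OP bool(<) → 4 vs 4 = False
POP_JUMP_IF_FALSE → pop False; jump
LOAD_FAST q → push 18
RETURN_VALUE → return 18.

18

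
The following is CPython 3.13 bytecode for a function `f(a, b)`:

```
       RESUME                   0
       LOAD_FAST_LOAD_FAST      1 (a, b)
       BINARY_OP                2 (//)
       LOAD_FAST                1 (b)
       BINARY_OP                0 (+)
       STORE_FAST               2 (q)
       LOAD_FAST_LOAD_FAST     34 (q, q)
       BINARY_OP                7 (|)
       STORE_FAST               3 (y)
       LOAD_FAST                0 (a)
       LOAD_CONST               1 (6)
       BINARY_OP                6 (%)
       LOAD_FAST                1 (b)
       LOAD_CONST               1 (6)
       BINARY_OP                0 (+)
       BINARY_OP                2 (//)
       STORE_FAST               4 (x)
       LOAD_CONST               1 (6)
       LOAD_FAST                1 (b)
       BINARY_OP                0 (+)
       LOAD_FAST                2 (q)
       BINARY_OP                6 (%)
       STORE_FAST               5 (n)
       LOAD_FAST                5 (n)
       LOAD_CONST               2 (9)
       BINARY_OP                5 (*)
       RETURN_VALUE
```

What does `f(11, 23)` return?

54

LOAD_FAST_LOAD_FAST a,b → push 11,23. Stack: [11, 23]
BINARY_OP // → 11 // 23 = 0. Stack: [0]
LOAD_FAST b → push 23. Stack: [0, 23]
BINARY_OP + → 0 + 23 = 23. Stack: [23]
STORE_FAST q → q=23. Stack: []
LOAD_FAST_LOAD_FAST q,q → push 23,23. Stack: [23, 23]
BINARY_OP | → 23 | 23 = 23. Stack: [23]
STORE_FAST y → y=23. Stack: []
LOAD_FAST a → push 11. Stack: [11]
LOAD_CONST → push 6. Stack: [11, 6]
BINARY_OP % → 11 % 6 = 5. Stack: [5]
LOAD_FAST b → push 23. Stack: [5, 23]
LOAD_CONST → push 6. Stack: [5, 23, 6]
BINARY_OP + → 23 + 6 = 29. Stack: [5, 29]
BINARY_OP // → 5 // 29 = 0. Stack: [0]
STORE_FAST x → x=0. Stack: []
LOAD_CONST → push 6. Stack: [6]
LOAD_FAST b → push 23. Stack: [6, 23]
BINARY_OP + → 6 + 23 = 29. Stack: [29]
LOAD_FAST q → push 23. Stack: [29, 23]
BINARY_OP % → 29 % 23 = 6. Stack: [6]
STORE_FAST n → n=6. Stack: []
LOAD_FAST n → push 6. Stack: [6]
LOAD_CONST → push 9. Stack: [6, 9]
BINARY_OP * → 6 * 9 = 54. Stack: [54]
RETURN_VALUE → return 54.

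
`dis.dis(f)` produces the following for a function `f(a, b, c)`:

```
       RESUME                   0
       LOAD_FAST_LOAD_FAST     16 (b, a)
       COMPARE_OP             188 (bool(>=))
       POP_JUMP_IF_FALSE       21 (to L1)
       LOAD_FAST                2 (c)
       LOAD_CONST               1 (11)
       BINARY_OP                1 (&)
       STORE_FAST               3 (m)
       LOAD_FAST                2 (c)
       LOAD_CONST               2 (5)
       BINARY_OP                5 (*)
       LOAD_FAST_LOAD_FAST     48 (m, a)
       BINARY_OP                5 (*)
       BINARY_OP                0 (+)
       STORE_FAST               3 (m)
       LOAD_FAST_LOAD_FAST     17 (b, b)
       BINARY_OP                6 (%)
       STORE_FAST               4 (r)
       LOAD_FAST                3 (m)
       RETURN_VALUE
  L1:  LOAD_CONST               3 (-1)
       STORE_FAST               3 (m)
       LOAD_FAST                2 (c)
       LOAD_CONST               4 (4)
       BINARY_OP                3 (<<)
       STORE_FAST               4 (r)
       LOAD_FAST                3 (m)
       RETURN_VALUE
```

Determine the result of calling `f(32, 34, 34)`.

234

LOAD_FAST_LOAD_FAST b,a → push 34,32. Stack: [34, 32]
COMPARE_OP bool(>=) → 34 vs 32 = True. Stack: [True]
POP_JUMP_IF_FALSE → pop True; no jump. Stack: []
LOAD_FAST c → push 34. Stack: [34]
LOAD_CONST → push 11. Stack: [34, 11]
BINARY_OP & → 34 & 11 = 2. Stack: [2]
STORE_FAST m → m=2. Stack: []
LOAD_FAST c → push 34. Stack: [34]
LOAD_CONST → push 5. Stack: [34, 5]
BINARY_OP * → 34 * 5 = 170. Stack: [170]
LOAD_FAST_LOAD_FAST m,a → push 2,32. Stack: [170, 2, 32]
BINARY_OP * → 2 * 32 = 64. Stack: [170, 64]
BINARY_OP + → 170 + 64 = 234. Stack: [234]
STORE_FAST m → m=234. Stack: []
LOAD_FAST_LOAD_FAST b,b → push 34,34. Stack: [34, 34]
BINARY_OP % → 34 % 34 = 0. Stack: [0]
STORE_FAST r → r=0. Stack: []
LOAD_FAST m → push 234. Stack: [234]
RETURN_VALUE → return 234.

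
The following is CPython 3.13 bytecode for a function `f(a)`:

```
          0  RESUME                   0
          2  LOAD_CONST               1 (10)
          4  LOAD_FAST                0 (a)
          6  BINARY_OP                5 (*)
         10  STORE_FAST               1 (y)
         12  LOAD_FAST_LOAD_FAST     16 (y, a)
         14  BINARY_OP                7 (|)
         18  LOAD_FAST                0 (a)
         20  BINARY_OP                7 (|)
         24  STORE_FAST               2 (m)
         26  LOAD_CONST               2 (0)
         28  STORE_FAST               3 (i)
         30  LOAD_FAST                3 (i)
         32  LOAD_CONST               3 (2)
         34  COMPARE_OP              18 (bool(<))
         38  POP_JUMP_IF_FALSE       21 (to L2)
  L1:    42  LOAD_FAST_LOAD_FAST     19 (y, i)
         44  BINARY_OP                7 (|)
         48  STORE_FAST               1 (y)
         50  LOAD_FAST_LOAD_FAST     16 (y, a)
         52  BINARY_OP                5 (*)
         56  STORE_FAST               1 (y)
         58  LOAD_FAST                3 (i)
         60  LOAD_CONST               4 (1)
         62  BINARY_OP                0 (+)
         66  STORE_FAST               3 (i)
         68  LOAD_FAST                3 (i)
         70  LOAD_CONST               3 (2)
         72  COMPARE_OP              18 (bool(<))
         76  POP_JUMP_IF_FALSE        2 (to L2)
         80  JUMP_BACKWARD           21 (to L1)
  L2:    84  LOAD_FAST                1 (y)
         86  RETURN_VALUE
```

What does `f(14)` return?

LOAD_CONST → push 10. Stack: [10]
LOAD_FAST a → push 14. Stack: [10, 14]
BINARY_OP * → 10 * 14 = 140. Stack: [140]
STORE_FAST y → y=140. Stack: []
LOAD_FAST_LOAD_FAST y,a → push 140,14. Stack: [140, 14]
BINARY_OP | → 140 | 14 = 142. Stack: [142]
LOAD_FAST a → push 14. Stack: [142, 14]
BINARY_OP | → 142 | 14 = 142. Stack: [142]
STORE_FAST m → m=142. Stack: []
LOAD_CONST → push 0. Stack: [0]
STORE_FAST i → i=0. Stack: []
LOAD_FAST i → push 0. Stack: [0]
LOAD_CONST → push 2. Stack: [0, 2]
COMPARE_OP bool(<) → 0 vs 2 = True. Stack: [True]
POP_JUMP_IF_FALSE → pop True; no jump. Stack: []
LOAD_FAST_LOAD_FAST y,i → push 140,0. Stack: [140, 0]
BINARY_OP | → 140 | 0 = 140. Stack: [140]
STORE_FAST y → y=140. Stack: []
LOAD_FAST_LOAD_FAST y,a → push 140,14. Stack: [140, 14]
BINARY_OP * → 140 * 14 = 1960. Stack: [1960]
STORE_FAST y → y=1960. Stack: []
LOAD_FAST i → push 0. Stack: [0]
LOAD_CONST → push 1. Stack: [0, 1]
BINARY_OP + → 0 + 1 = 1. Stack: [1]
STORE_FAST i → i=1. Stack: []
LOAD_FAST i → push 1. Stack: [1]
LOAD_CONST → push 2. Stack: [1, 2]
COMPARE_OP bool(<) → 1 vs 2 = True. Stack: [True]
POP_JUMP_IF_FALSE → pop True; no jump. Stack: []
LOAD_FAST_LOAD_FAST y,i → push 1960,1. Stack: [1960, 1]
BINARY_OP | → 1960 | 1 = 1961. Stack: [1961]
STORE_FAST y → y=1961. Stack: []
LOAD_FAST_LOAD_FAST y,a → push 1961,14. Stack: [1961, 14]
BINARY_OP * → 1961 * 14 = 27454. Stack: [27454]
STORE_FAST y → y=27454. Stack: []
LOAD_FAST i → push 1. Stack: [1]
LOAD_CONST → push 1. Stack: [1, 1]
BINARY_OP + → 1 + 1 = 2. Stack: [2]
STORE_FAST i → i=2. Stack: []
LOAD_FAST i → push 2. Stack: [2]
LOAD_CONST → push 2. Stack: [2, 2]
COMPARE_OP bool(<) → 2 vs 2 = False. Stack: [False]
POP_JUMP_IF_FALSE → pop False; jump. Stack: []
LOAD_FAST y → push 27454. Stack: [27454]
RETURN_VALUE → return 27454.

27454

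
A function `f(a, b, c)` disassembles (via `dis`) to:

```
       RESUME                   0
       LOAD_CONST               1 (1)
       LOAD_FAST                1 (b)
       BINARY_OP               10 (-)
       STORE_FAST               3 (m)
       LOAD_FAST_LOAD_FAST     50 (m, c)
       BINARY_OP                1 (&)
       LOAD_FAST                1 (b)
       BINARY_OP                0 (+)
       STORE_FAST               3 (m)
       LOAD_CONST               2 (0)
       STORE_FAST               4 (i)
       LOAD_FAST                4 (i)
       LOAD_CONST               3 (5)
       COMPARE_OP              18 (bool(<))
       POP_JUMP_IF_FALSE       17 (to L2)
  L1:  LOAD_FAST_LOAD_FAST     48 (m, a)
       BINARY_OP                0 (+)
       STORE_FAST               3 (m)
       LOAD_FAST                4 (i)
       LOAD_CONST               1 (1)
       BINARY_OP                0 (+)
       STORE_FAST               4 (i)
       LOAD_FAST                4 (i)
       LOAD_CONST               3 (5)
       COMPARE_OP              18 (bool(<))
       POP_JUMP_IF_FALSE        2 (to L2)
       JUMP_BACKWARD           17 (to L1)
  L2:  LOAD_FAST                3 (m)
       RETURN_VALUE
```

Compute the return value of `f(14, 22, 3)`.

LOAD_CONST → push 1
LOAD_FAST b → push 22
BINARY_OP - → 1 - 22 = -21
STORE_FAST m → m=-21
LOAD_FAST_LOAD_FAST m,c → push -21,3
BINARY_OP & → -21 & 3 = 3
LOAD_FAST b → push 22
BINARY_OP + → 3 + 22 = 25
STORE_FAST m → m=25
LOAD_CONST → push 0
STORE_FAST i → i=0
LOAD_FAST i → push 0
LOAD_CONST → push 5
COMPARE_OP bool(<) → 0 vs 5 = True
POP_JUMP_IF_FALSE → pop True; no jump
LOAD_FAST_LOAD_FAST m,a → push 25,14
BINARY_OP + → 25 + 14 = 39
STORE_FAST m → m=39
LOAD_FAST i → push 0
LOAD_CONST → push 1
BINARY_OP + → 0 + 1 = 1
STORE_FAST i → i=1
LOAD_FAST i → push 1
LOAD_CONST → push 5
COMPARE_OP bool(<) → 1 vs 5 = True
POP_JUMP_IF_FALSE → pop True; no jump
LOAD_FAST_LOAD_FAST m,a → push 39,14
BINARY_OP + → 39 + 14 = 53
STORE_FAST m → m=53
LOAD_FAST i → push 1
LOAD_CONST → push 1
BINARY_OP + → 1 + 1 = 2
STORE_FAST i → i=2
LOAD_FAST i → push 2
LOAD_CONST → push 5
COMPARE_OP bool(<) → 2 vs 5 = True
POP_JUMP_IF_FALSE → pop True; no jump
LOAD_FAST_LOAD_FAST m,a → push 53,14
BINARY_OP + → 53 + 14 = 67
STORE_FAST m → m=67
LOAD_FAST i → push 2
LOAD_CONST → push 1
BINARY_OP + → 2 + 1 = 3
STORE_FAST i → i=3
LOAD_FAST i → push 3
LOAD_CONST → push 5
COMPARE_OP bool(<) → 3 vs 5 = True
POP_JUMP_IF_FALSE → pop True; no jump
LOAD_FAST_LOAD_FAST m,a → push 67,14
BINARY_OP + → 67 + 14 = 81
STORE_FAST m → m=81
LOAD_FAST i → push 3
LOAD_CONST → push 1
BINARY_OP + → 3 + 1 = 4
STORE_FAST i → i=4
LOAD_FAST i → push 4
LOAD_CONST → push 5
COMPARE_OP bool(<) → 4 vs 5 = True
POP_JUMP_IF_FALSE → pop True; no jump
LOAD_FAST_LOAD_FAST m,a → push 81,14
BINARY_OP + → 81 + 14 = 95
STORE_FAST m → m=95
LOAD_FAST i → push 4
LOAD_CONST → push 1
BINARY_OP + → 4 + 1 = 5
STORE_FAST i → i=5
LOAD_FAST i → push 5
LOAD_CONST → push 5
COMPARE_OP bool(<) → 5 vs 5 = False
POP_JUMP_IF_FALSE → pop False; jump
LOAD_FAST m → push 95
RETURN_VALUE → return 95.

95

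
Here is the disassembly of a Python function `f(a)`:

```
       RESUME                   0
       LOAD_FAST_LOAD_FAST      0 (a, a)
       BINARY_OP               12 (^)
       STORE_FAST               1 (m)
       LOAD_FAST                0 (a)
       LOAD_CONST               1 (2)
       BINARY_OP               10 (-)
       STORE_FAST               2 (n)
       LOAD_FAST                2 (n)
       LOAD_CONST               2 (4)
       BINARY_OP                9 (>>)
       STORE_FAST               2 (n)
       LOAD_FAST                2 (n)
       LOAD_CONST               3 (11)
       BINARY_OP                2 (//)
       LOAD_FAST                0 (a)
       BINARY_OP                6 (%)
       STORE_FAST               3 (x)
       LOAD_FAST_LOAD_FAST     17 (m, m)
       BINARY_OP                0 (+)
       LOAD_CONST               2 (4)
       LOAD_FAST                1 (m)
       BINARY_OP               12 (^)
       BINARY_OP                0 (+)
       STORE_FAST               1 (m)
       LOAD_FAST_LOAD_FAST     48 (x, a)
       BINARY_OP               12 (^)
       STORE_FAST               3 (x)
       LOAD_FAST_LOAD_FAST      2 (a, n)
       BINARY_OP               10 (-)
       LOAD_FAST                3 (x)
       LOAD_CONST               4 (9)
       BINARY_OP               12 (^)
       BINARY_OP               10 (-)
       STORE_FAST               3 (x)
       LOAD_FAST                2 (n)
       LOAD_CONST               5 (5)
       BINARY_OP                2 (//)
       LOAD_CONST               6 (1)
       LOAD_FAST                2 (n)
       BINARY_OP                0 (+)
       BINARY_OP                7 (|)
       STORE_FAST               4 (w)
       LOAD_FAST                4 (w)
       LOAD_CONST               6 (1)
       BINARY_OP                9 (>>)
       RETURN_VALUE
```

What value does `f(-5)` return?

LOAD_FAST_LOAD_FAST a,a → push -5,-5. Stack: [-5, -5]
BINARY_OP ^ → -5 ^ -5 = 0. Stack: [0]
STORE_FAST m → m=0. Stack: []
LOAD_FAST a → push -5. Stack: [-5]
LOAD_CONST → push 2. Stack: [-5, 2]
BINARY_OP - → -5 - 2 = -7. Stack: [-7]
STORE_FAST n → n=-7. Stack: []
LOAD_FAST n → push -7. Stack: [-7]
LOAD_CONST → push 4. Stack: [-7, 4]
BINARY_OP >> → -7 >> 4 = -1. Stack: [-1]
STORE_FAST n → n=-1. Stack: []
LOAD_FAST n → push -1. Stack: [-1]
LOAD_CONST → push 11. Stack: [-1, 11]
BINARY_OP // → -1 // 11 = -1. Stack: [-1]
LOAD_FAST a → push -5. Stack: [-1, -5]
BINARY_OP % → -1 % -5 = -1. Stack: [-1]
STORE_FAST x → x=-1. Stack: []
LOAD_FAST_LOAD_FAST m,m → push 0,0. Stack: [0, 0]
BINARY_OP + → 0 + 0 = 0. Stack: [0]
LOAD_CONST → push 4. Stack: [0, 4]
LOAD_FAST m → push 0. Stack: [0, 4, 0]
BINARY_OP ^ → 4 ^ 0 = 4. Stack: [0, 4]
BINARY_OP + → 0 + 4 = 4. Stack: [4]
STORE_FAST m → m=4. Stack: []
LOAD_FAST_LOAD_FAST x,a → push -1,-5. Stack: [-1, -5]
BINARY_OP ^ → -1 ^ -5 = 4. Stack: [4]
STORE_FAST x → x=4. Stack: []
LOAD_FAST_LOAD_FAST a,n → push -5,-1. Stack: [-5, -1]
BINARY_OP - → -5 - -1 = -4. Stack: [-4]
LOAD_FAST x → push 4. Stack: [-4, 4]
LOAD_CONST → push 9. Stack: [-4, 4, 9]
BINARY_OP ^ → 4 ^ 9 = 13. Stack: [-4, 13]
BINARY_OP - → -4 - 13 = -17. Stack: [-17]
STORE_FAST x → x=-17. Stack: []
LOAD_FAST n → push -1. Stack: [-1]
LOAD_CONST → push 5. Stack: [-1, 5]
BINARY_OP // → -1 // 5 = -1. Stack: [-1]
LOAD_CONST → push 1. Stack: [-1, 1]
LOAD_FAST n → push -1. Stack: [-1, 1, -1]
BINARY_OP + → 1 + -1 = 0. Stack: [-1, 0]
BINARY_OP | → -1 | 0 = -1. Stack: [-1]
STORE_FAST w → w=-1. Stack: []
LOAD_FAST w → push -1. Stack: [-1]
LOAD_CONST → push 1. Stack: [-1, 1]
BINARY_OP >> → -1 >> 1 = -1. Stack: [-1]
RETURN_VALUE → return -1.

-1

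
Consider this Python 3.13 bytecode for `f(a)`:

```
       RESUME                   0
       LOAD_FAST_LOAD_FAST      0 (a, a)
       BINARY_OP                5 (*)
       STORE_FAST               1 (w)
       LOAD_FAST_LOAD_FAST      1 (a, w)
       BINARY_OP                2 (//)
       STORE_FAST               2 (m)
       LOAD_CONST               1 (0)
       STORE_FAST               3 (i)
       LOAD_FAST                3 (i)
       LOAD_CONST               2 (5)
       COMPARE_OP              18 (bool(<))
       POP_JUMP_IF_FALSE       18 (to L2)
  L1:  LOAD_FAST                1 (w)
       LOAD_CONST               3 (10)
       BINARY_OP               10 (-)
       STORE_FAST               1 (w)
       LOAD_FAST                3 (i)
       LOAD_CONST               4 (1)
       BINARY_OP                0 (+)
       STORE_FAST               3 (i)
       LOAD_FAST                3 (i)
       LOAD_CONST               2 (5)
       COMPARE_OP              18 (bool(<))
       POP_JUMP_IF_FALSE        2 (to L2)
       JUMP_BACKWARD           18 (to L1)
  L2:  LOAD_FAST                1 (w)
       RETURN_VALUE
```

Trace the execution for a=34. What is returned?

1106

LOAD_FAST_LOAD_FAST a,a → push 34,34
BINARY_OP * → 34 * 34 = 1156
STORE_FAST w → w=1156
LOAD_FAST_LOAD_FAST a,w → push 34,1156
BINARY_OP // → 34 // 1156 = 0
STORE_FAST m → m=0
LOAD_CONST → push 0
STORE_FAST i → i=0
LOAD_FAST i → push 0
LOAD_CONST → push 5
COMPARE_OP bool(<) → 0 vs 5 = True
POP_JUMP_IF_FALSE → pop True; no jump
LOAD_FAST w → push 1156
LOAD_CONST → push 10
BINARY_OP - → 1156 - 10 = 1146
STORE_FAST w → w=1146
LOAD_FAST i → push 0
LOAD_CONST → push 1
BINARY_OP + → 0 + 1 = 1
STORE_FAST i → i=1
LOAD_FAST i → push 1
LOAD_CONST → push 5
COMPARE_OP bool(<) → 1 vs 5 = True
POP_JUMP_IF_FALSE → pop True; no jump
LOAD_FAST w → push 1146
LOAD_CONST → push 10
BINARY_OP - → 1146 - 10 = 1136
STORE_FAST w → w=1136
LOAD_FAST i → push 1
LOAD_CONST → push 1
BINARY_OP + → 1 + 1 = 2
STORE_FAST i → i=2
LOAD_FAST i → push 2
LOAD_CONST → push 5
COMPARE_OP bool(<) → 2 vs 5 = True
POP_JUMP_IF_FALSE → pop True; no jump
LOAD_FAST w → push 1136
LOAD_CONST → push 10
BINARY_OP - → 1136 - 10 = 1126
STORE_FAST w → w=1126
LOAD_FAST i → push 2
LOAD_CONST → push 1
BINARY_OP + → 2 + 1 = 3
STORE_FAST i → i=3
LOAD_FAST i → push 3
LOAD_CONST → push 5
COMPARE_OP bool(<) → 3 vs 5 = True
POP_JUMP_IF_FALSE → pop True; no jump
LOAD_FAST w → push 1126
LOAD_CONST → push 10
BINARY_OP - → 1126 - 10 = 1116
STORE_FAST w → w=1116
LOAD_FAST i → push 3
LOAD_CONST → push 1
BINARY_OP + → 3 + 1 = 4
STORE_FAST i → i=4
LOAD_FAST i → push 4
LOAD_CONST → push 5
COMPARE_OP bool(<) → 4 vs 5 = True
POP_JUMP_IF_FALSE → pop True; no jump
LOAD_FAST w → push 1116
LOAD_CONST → push 10
BINARY_OP - → 1116 - 10 = 1106
STORE_FAST w → w=1106
LOAD_FAST i → push 4
LOAD_CONST → push 1
BINARY_OP + → 4 + 1 = 5
STORE_FAST i → i=5
LOAD_FAST i → push 5
LOAD_CONST → push 5
COMPARE_OP bool(<) → 5 vs 5 = False
POP_JUMP_IF_FALSE → pop False; jump
LOAD_FAST w → push 1106
RETURN_VALUE → return 1106.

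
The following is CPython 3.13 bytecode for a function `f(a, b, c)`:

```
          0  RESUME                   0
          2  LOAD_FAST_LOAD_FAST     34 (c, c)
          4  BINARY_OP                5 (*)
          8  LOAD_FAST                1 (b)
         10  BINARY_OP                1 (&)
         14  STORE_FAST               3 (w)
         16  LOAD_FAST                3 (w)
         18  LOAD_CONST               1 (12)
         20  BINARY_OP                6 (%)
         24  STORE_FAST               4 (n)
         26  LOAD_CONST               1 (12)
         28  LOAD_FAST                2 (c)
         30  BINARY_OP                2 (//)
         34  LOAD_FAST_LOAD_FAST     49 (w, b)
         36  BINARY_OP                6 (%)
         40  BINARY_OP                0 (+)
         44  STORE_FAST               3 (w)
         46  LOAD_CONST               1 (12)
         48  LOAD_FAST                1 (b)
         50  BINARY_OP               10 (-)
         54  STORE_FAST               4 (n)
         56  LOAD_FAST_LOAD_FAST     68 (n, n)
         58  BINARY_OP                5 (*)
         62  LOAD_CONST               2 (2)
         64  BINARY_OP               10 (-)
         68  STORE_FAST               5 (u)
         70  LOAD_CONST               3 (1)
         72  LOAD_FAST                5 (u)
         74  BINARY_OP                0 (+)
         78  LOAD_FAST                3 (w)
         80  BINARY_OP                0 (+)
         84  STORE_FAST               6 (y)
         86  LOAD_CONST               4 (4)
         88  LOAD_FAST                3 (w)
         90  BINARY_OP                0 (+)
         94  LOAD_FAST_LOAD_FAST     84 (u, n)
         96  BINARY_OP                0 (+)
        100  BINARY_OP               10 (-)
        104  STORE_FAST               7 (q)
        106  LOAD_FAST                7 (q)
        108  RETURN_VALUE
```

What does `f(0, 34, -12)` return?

LOAD_FAST_LOAD_FAST c,c → push -12,-12. Stack: [-12, -12]
BINARY_OP * → -12 * -12 = 144. Stack: [144]
LOAD_FAST b → push 34. Stack: [144, 34]
BINARY_OP & → 144 & 34 = 0. Stack: [0]
STORE_FAST w → w=0. Stack: []
LOAD_FAST w → push 0. Stack: [0]
LOAD_CONST → push 12. Stack: [0, 12]
BINARY_OP % → 0 % 12 = 0. Stack: [0]
STORE_FAST n → n=0. Stack: []
LOAD_CONST → push 12. Stack: [12]
LOAD_FAST c → push -12. Stack: [12, -12]
BINARY_OP // → 12 // -12 = -1. Stack: [-1]
LOAD_FAST_LOAD_FAST w,b → push 0,34. Stack: [-1, 0, 34]
BINARY_OP % → 0 % 34 = 0. Stack: [-1, 0]
BINARY_OP + → -1 + 0 = -1. Stack: [-1]
STORE_FAST w → w=-1. Stack: []
LOAD_CONST → push 12. Stack: [12]
LOAD_FAST b → push 34. Stack: [12, 34]
BINARY_OP - → 12 - 34 = -22. Stack: [-22]
STORE_FAST n → n=-22. Stack: []
LOAD_FAST_LOAD_FAST n,n → push -22,-22. Stack: [-22, -22]
BINARY_OP * → -22 * -22 = 484. Stack: [484]
LOAD_CONST → push 2. Stack: [484, 2]
BINARY_OP - → 484 - 2 = 482. Stack: [482]
STORE_FAST u → u=482. Stack: []
LOAD_CONST → push 1. Stack: [1]
LOAD_FAST u → push 482. Stack: [1, 482]
BINARY_OP + → 1 + 482 = 483. Stack: [483]
LOAD_FAST w → push -1. Stack: [483, -1]
BINARY_OP + → 483 + -1 = 482. Stack: [482]
STORE_FAST y → y=482. Stack: []
LOAD_CONST → push 4. Stack: [4]
LOAD_FAST w → push -1. Stack: [4, -1]
BINARY_OP + → 4 + -1 = 3. Stack: [3]
LOAD_FAST_LOAD_FAST u,n → push 482,-22. Stack: [3, 482, -22]
BINARY_OP + → 482 + -22 = 460. Stack: [3, 460]
BINARY_OP - → 3 - 460 = -457. Stack: [-457]
STORE_FAST q → q=-457. Stack: []
LOAD_FAST q → push -457. Stack: [-457]
RETURN_VALUE → return -457.

-457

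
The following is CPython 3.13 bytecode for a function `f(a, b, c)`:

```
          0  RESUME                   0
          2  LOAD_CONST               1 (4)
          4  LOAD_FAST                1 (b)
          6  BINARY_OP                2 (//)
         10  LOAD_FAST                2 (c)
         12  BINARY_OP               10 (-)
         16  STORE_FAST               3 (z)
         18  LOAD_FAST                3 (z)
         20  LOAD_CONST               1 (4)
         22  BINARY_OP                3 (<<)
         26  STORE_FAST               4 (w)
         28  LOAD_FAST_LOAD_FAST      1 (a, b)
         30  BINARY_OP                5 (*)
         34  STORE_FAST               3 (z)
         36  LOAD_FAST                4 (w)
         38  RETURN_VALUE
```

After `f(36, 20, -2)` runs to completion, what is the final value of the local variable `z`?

720

LOAD_CONST → push 4. Stack: [4]
LOAD_FAST b → push 20. Stack: [4, 20]
BINARY_OP // → 4 // 20 = 0. Stack: [0]
LOAD_FAST c → push -2. Stack: [0, -2]
BINARY_OP - → 0 - -2 = 2. Stack: [2]
STORE_FAST z → z=2. Stack: []
LOAD_FAST z → push 2. Stack: [2]
LOAD_CONST → push 4. Stack: [2, 4]
BINARY_OP << → 2 << 4 = 32. Stack: [32]
STORE_FAST w → w=32. Stack: []
LOAD_FAST_LOAD_FAST a,b → push 36,20. Stack: [36, 20]
BINARY_OP * → 36 * 20 = 720. Stack: [720]
STORE_FAST z → z=720. Stack: []
LOAD_FAST w → push 32. Stack: [32]
RETURN_VALUE → return 32.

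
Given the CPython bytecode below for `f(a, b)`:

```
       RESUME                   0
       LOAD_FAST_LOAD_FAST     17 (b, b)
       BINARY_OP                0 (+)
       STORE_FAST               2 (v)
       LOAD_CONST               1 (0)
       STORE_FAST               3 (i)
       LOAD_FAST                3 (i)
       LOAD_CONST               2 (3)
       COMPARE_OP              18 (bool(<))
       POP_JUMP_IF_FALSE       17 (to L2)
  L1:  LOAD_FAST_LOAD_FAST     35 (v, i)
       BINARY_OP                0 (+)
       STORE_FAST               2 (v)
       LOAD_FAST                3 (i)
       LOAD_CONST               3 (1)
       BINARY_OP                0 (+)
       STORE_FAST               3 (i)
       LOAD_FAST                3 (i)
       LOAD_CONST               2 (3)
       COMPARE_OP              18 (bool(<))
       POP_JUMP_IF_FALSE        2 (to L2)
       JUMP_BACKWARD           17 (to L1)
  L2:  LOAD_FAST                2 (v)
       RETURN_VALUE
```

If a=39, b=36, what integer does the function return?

LOAD_FAST_LOAD_FAST b,b → push 36,36. Stack: [36, 36]
BINARY_OP + → 36 + 36 = 72. Stack: [72]
STORE_FAST v → v=72. Stack: []
LOAD_CONST → push 0. Stack: [0]
STORE_FAST i → i=0. Stack: []
LOAD_FAST i → push 0. Stack: [0]
LOAD_CONST → push 3. Stack: [0, 3]
COMPARE_OP bool(<) → 0 vs 3 = True. Stack: [True]
POP_JUMP_IF_FALSE → pop True; no jump. Stack: []
LOAD_FAST_LOAD_FAST v,i → push 72,0. Stack: [72, 0]
BINARY_OP + → 72 + 0 = 72. Stack: [72]
STORE_FAST v → v=72. Stack: []
LOAD_FAST i → push 0. Stack: [0]
LOAD_CONST → push 1. Stack: [0, 1]
BINARY_OP + → 0 + 1 = 1. Stack: [1]
STORE_FAST i → i=1. Stack: []
LOAD_FAST i → push 1. Stack: [1]
LOAD_CONST → push 3. Stack: [1, 3]
COMPARE_OP bool(<) → 1 vs 3 = True. Stack: [True]
POP_JUMP_IF_FALSE → pop True; no jump. Stack: []
LOAD_FAST_LOAD_FAST v,i → push 72,1. Stack: [72, 1]
BINARY_OP + → 72 + 1 = 73. Stack: [73]
STORE_FAST v → v=73. Stack: []
LOAD_FAST i → push 1. Stack: [1]
LOAD_CONST → push 1. Stack: [1, 1]
BINARY_OP + → 1 + 1 = 2. Stack: [2]
STORE_FAST i → i=2. Stack: []
LOAD_FAST i → push 2. Stack: [2]
LOAD_CONST → push 3. Stack: [2, 3]
COMPARE_OP bool(<) → 2 vs 3 = True. Stack: [True]
POP_JUMP_IF_FALSE → pop True; no jump. Stack: []
LOAD_FAST_LOAD_FAST v,i → push 73,2. Stack: [73, 2]
BINARY_OP + → 73 + 2 = 75. Stack: [75]
STORE_FAST v → v=75. Stack: []
LOAD_FAST i → push 2. Stack: [2]
LOAD_CONST → push 1. Stack: [2, 1]
BINARY_OP + → 2 + 1 = 3. Stack: [3]
STORE_FAST i → i=3. Stack: []
LOAD_FAST i → push 3. Stack: [3]
LOAD_CONST → push 3. Stack: [3, 3]
COMPARE_OP bool(<) → 3 vs 3 = False. Stack: [False]
POP_JUMP_IF_FALSE → pop False; jump. Stack: []
LOAD_FAST v → push 75. Stack: [75]
RETURN_VALUE → return 75.

75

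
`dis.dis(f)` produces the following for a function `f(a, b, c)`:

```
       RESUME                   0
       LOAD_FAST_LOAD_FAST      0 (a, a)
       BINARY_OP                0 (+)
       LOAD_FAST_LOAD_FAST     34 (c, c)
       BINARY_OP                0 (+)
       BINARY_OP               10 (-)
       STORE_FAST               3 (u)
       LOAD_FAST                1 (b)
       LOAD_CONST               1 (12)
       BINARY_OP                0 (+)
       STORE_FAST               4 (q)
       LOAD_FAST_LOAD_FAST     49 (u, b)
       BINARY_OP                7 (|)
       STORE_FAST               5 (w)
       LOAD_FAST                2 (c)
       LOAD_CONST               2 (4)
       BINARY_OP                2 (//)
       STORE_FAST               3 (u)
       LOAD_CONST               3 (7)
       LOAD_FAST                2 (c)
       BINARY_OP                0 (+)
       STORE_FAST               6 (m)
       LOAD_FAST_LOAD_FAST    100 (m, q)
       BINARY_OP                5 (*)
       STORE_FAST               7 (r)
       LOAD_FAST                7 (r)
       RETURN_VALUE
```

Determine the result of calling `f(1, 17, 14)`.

LOAD_FAST_LOAD_FAST a,a → push 1,1. Stack: [1, 1]
BINARY_OP + → 1 + 1 = 2. Stack: [2]
LOAD_FAST_LOAD_FAST c,c → push 14,14. Stack: [2, 14, 14]
BINARY_OP + → 14 + 14 = 28. Stack: [2, 28]
BINARY_OP - → 2 - 28 = -26. Stack: [-26]
STORE_FAST u → u=-26. Stack: []
LOAD_FAST b → push 17. Stack: [17]
LOAD_CONST → push 12. Stack: [17, 12]
BINARY_OP + → 17 + 12 = 29. Stack: [29]
STORE_FAST q → q=29. Stack: []
LOAD_FAST_LOAD_FAST u,b → push -26,17. Stack: [-26, 17]
BINARY_OP | → -26 | 17 = -9. Stack: [-9]
STORE_FAST w → w=-9. Stack: []
LOAD_FAST c → push 14. Stack: [14]
LOAD_CONST → push 4. Stack: [14, 4]
BINARY_OP // → 14 // 4 = 3. Stack: [3]
STORE_FAST u → u=3. Stack: []
LOAD_CONST → push 7. Stack: [7]
LOAD_FAST c → push 14. Stack: [7, 14]
BINARY_OP + → 7 + 14 = 21. Stack: [21]
STORE_FAST m → m=21. Stack: []
LOAD_FAST_LOAD_FAST m,q → push 21,29. Stack: [21, 29]
BINARY_OP * → 21 * 29 = 609. Stack: [609]
STORE_FAST r → r=609. Stack: []
LOAD_FAST r → push 609. Stack: [609]
RETURN_VALUE → return 609.

609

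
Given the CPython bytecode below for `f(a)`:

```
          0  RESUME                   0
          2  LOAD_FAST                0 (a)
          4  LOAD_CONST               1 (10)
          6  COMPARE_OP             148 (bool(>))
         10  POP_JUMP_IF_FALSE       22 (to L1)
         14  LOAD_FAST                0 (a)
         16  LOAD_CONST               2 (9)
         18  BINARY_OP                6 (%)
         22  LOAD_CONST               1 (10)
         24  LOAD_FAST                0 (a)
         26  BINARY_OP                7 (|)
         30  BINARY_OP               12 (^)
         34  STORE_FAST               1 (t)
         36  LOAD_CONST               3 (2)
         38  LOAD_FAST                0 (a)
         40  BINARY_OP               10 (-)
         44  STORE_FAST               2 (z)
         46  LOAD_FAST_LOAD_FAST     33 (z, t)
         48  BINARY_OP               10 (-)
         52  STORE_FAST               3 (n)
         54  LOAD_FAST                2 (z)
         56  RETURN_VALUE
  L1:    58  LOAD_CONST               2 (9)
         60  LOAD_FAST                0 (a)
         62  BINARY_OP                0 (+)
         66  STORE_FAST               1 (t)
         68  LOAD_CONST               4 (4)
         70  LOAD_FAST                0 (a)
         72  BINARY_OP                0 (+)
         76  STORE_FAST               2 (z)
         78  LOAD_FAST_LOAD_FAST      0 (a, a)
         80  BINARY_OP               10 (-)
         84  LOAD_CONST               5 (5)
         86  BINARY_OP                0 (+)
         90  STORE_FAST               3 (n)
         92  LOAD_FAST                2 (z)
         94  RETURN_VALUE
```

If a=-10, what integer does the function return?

-6

LOAD_FAST a → push -10. Stack: [-10]
LOAD_CONST → push 10. Stack: [-10, 10]
COMPARE_OP bool(>) → -10 vs 10 = False. Stack: [False]
POP_JUMP_IF_FALSE → pop False; jump. Stack: []
LOAD_CONST → push 9. Stack: [9]
LOAD_FAST a → push -10. Stack: [9, -10]
BINARY_OP + → 9 + -10 = -1. Stack: [-1]
STORE_FAST t → t=-1. Stack: []
LOAD_CONST → push 4. Stack: [4]
LOAD_FAST a → push -10. Stack: [4, -10]
BINARY_OP + → 4 + -10 = -6. Stack: [-6]
STORE_FAST z → z=-6. Stack: []
LOAD_FAST_LOAD_FAST a,a → push -10,-10. Stack: [-10, -10]
BINARY_OP - → -10 - -10 = 0. Stack: [0]
LOAD_CONST → push 5. Stack: [0, 5]
BINARY_OP + → 0 + 5 = 5. Stack: [5]
STORE_FAST n → n=5. Stack: []
LOAD_FAST z → push -6. Stack: [-6]
RETURN_VALUE → return -6.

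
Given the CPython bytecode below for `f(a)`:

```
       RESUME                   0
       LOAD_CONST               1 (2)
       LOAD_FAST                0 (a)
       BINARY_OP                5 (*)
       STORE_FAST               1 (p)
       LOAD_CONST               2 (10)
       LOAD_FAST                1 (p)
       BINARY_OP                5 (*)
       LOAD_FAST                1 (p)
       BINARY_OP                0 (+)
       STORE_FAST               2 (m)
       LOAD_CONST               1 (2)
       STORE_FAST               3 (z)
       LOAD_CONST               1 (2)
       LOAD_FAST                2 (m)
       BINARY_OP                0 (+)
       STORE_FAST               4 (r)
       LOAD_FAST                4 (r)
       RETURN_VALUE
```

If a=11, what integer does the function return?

244

LOAD_CONST → push 2. Stack: [2]
LOAD_FAST a → push 11. Stack: [2, 11]
BINARY_OP * → 2 * 11 = 22. Stack: [22]
STORE_FAST p → p=22. Stack: []
LOAD_CONST → push 10. Stack: [10]
LOAD_FAST p → push 22. Stack: [10, 22]
BINARY_OP * → 10 * 22 = 220. Stack: [220]
LOAD_FAST p → push 22. Stack: [220, 22]
BINARY_OP + → 220 + 22 = 242. Stack: [242]
STORE_FAST m → m=242. Stack: []
LOAD_CONST → push 2. Stack: [2]
STORE_FAST z → z=2. Stack: []
LOAD_CONST → push 2. Stack: [2]
LOAD_FAST m → push 242. Stack: [2, 242]
BINARY_OP + → 2 + 242 = 244. Stack: [244]
STORE_FAST r → r=244. Stack: []
LOAD_FAST r → push 244. Stack: [244]
RETURN_VALUE → return 244.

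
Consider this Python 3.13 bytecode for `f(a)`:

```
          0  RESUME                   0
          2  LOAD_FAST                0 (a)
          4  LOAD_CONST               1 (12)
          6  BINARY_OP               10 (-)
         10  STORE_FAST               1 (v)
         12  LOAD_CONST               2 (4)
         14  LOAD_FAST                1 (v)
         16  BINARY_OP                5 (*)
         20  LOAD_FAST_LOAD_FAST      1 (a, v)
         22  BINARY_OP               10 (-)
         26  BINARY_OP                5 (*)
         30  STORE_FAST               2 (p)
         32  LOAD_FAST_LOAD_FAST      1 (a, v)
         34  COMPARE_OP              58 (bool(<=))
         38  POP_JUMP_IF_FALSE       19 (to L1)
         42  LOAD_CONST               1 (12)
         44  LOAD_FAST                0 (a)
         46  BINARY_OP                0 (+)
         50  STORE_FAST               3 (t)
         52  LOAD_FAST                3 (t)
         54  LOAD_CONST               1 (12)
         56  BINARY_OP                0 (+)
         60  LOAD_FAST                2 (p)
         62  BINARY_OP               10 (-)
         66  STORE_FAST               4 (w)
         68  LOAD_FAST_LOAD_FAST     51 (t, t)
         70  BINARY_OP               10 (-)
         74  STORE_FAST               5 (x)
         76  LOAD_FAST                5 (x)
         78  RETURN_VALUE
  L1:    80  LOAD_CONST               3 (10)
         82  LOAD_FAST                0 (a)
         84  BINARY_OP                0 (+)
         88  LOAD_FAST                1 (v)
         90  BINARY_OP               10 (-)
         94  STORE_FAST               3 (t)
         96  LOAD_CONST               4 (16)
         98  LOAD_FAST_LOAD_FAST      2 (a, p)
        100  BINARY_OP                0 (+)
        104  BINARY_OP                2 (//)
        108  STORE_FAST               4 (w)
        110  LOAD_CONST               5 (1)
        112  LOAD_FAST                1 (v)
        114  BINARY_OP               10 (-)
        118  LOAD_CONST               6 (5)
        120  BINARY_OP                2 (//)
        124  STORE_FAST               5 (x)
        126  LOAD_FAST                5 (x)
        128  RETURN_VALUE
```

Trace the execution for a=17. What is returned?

-1

LOAD_FAST a → push 17. Stack: [17]
LOAD_CONST → push 12. Stack: [17, 12]
BINARY_OP - → 17 - 12 = 5. Stack: [5]
STORE_FAST v → v=5. Stack: []
LOAD_CONST → push 4. Stack: [4]
LOAD_FAST v → push 5. Stack: [4, 5]
BINARY_OP * → 4 * 5 = 20. Stack: [20]
LOAD_FAST_LOAD_FAST a,v → push 17,5. Stack: [20, 17, 5]
BINARY_OP - → 17 - 5 = 12. Stack: [20, 12]
BINARY_OP * → 20 * 12 = 240. Stack: [240]
STORE_FAST p → p=240. Stack: []
LOAD_FAST_LOAD_FAST a,v → push 17,5. Stack: [17, 5]
COMPARE_OP bool(<=) → 17 vs 5 = False. Stack: [False]
POP_JUMP_IF_FALSE → pop False; jump. Stack: []
LOAD_CONST → push 10. Stack: [10]
LOAD_FAST a → push 17. Stack: [10, 17]
BINARY_OP + → 10 + 17 = 27. Stack: [27]
LOAD_FAST v → push 5. Stack: [27, 5]
BINARY_OP - → 27 - 5 = 22. Stack: [22]
STORE_FAST t → t=22. Stack: []
LOAD_CONST → push 16. Stack: [16]
LOAD_FAST_LOAD_FAST a,p → push 17,240. Stack: [16, 17, 240]
BINARY_OP + → 17 + 240 = 257. Stack: [16, 257]
BINARY_OP // → 16 // 257 = 0. Stack: [0]
STORE_FAST w → w=0. Stack: []
LOAD_CONST → push 1. Stack: [1]
LOAD_FAST v → push 5. Stack: [1, 5]
BINARY_OP - → 1 - 5 = -4. Stack: [-4]
LOAD_CONST → push 5. Stack: [-4, 5]
BINARY_OP // → -4 // 5 = -1. Stack: [-1]
STORE_FAST x → x=-1. Stack: []
LOAD_FAST x → push -1. Stack: [-1]
RETURN_VALUE → return -1.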